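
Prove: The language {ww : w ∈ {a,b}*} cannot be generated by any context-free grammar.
Assume for contradiction that L is context-free, and let p ≥ 1 be the pumping length given by the pumping lemma for CFLs.
Choose s = a^p b^p a^p b^p. Then s ∈ L (take w = a^p b^p) and |s| = 4p ≥ p.
By the CFL pumping lemma, s = uvxyz for some u, v, x, y, z with |vxy| ≤ p, |vy| ≥ 1, and uv^i xy^i z ∈ L for every i ≥ 0.

Write s as four blocks A₁ B₁ A₂ B₂ with A₁ = A₂ = a^p and B₁ = B₂ = b^p. Since |vxy| ≤ p, the window vxy lies inside at most two adjacent blocks. Take i = 0 and let t = uxz, so |t| = 4p − |vy| with 1 ≤ |vy| ≤ p. If |t| is odd, t ∉ L immediately, so assume |vy| is even (hence |vy| ≥ 2) and |t|/2 = 2p − |vy|/2, which satisfies p ≤ |t|/2 ≤ 2p − 1.

Case 1 (vxy inside A₁B₁): t = a^(p−j) b^(p−l) a^p b^p with j + l = |vy|. The second half of t has length < 2p, so it is a suffix of the trailing a^p b^p and ends in b; the first half is a^(p−j) b^(p−l) a^((j+l)/2), which ends in a because (j+l)/2 ≥ 1. The halves differ, so t ∉ L.

Case 2 (vxy inside B₁A₂, straddling the middle): t = a^p b^(p−j) a^(p−l) b^p with j + l = |vy|. If t = ww, then w is a prefix of t of length ≥ p, so w begins with a^p; and w is a suffix of t of length ≥ p, so w ends with b^p. That forces |w| ≥ 2p, contradicting |w| = |t|/2 ≤ 2p − 1. So t ∉ L.

Case 3 (vxy inside A₂B₂): t = a^p b^p a^(p−j) b^(p−l) with j + l = |vy|. The first half of t is a prefix of a^p b^p, so it begins with a; the second half is b^((j+l)/2) a^(p−j) b^(p−l), which begins with b. The halves differ, so t ∉ L.

In every case uv⁰xy⁰z = uxz ∉ L.

This contradicts the CFL pumping lemma, which requires uv^i xy^i z ∈ L for all i ≥ 0.
Hence L = {ww : w ∈ {a,b}*} is not context-free. ∎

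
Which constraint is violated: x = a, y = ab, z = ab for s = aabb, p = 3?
Violated: xyz = s

The decomposition x = a, y = ab, z = ab for s = aabb with p = 3
violates the constraint: xyz = s

xyz = 'a' + 'ab' + 'ab' = 'aabab' ≠ 'aabb' = s. The decomposition doesn't reconstruct s.

Pumping lemma constraints:
1. xyz = s (decomposition is valid)
2. |xy| ≤ p
3. |y| > 0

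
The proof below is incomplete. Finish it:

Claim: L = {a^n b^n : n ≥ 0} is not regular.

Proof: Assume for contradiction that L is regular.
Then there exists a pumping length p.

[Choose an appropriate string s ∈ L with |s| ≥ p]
s = a^p b^p

This string is in L (has equal a's and b's) and has length 2p ≥ p.
Any decomposition xyz with |xy| ≤ p means y consists only of a's,
so pumping will unbalance the counts.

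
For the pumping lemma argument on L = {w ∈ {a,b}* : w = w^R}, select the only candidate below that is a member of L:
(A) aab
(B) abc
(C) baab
(C) baab

The pumping lemma is applied to a string s that lies in L, so first check membership of each option:
- (A) aab reversed is baa ≠ aab, so it is not a palindrome and is not in L ✗
- (B) abc reversed is cba ≠ abc, so it is not a palindrome and is not in L ✗
- (C) baab reversed is baab, the same string, so it is a palindrome and is in L ✓

Only (C) baab is in L, so it is the only candidate that could play the role of s.
(In a complete proof one picks s in terms of the pumping length p so that |s| ≥ p is guaranteed; a fixed string like baab illustrates the shape of such an s.)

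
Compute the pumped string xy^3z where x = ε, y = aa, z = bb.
aaaaaabb

Given x = '', y = 'aa', z = 'bb' and i = 3:

xy^3z = x + y·y·...·y (3 times) + z
       = '' + 'aa'^3 + 'bb'
       = '' + 'aaaaaa' + 'bb'
       = 'aaaaaabb'

The pumped string is 'aaaaaabb' with length 8.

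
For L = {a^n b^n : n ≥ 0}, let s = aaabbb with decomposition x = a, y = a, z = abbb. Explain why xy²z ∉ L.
xy²z = aaaabbb ∉ L

Pumping with i = 2 replaces y = a by y² = aa:
- Original: s = xyz = aaabbb; aaabbb = a^3 b^3 has equal counts (3 = 3), so it is in L
- Pumped: xy²z = a · aa · abbb = aaaabbb
- aaaabbb has 4 a's and 3 b's; 4 ≠ 3, so it is not in L

The pumping lemma would require xy²z ∈ L, so this decomposition yields a contradiction.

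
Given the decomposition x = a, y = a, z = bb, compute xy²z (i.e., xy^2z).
aaabb

Given x = 'a', y = 'a', z = 'bb' and i = 2:

xy^2z = x + y·y·...·y (2 times) + z
       = 'a' + 'a'^2 + 'bb'
       = 'a' + 'aa' + 'bb'
       = 'aaabb'

The pumped string is 'aaabb' with length 5.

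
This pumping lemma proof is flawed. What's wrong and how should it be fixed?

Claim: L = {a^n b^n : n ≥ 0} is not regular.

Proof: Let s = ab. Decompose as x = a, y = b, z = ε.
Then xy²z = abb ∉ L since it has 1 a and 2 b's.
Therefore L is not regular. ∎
Error: The string s = ab might be shorter than the pumping length p.

Correction: Choose s = a^p b^p to ensure |s| ≥ p. Also, the decomposition is wrong: with |xy| ≤ p, y cannot include b's when s starts with p a's.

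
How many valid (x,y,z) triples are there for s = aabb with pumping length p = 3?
6

For s = 'aabb' with pumping length p = 3:

Constraints: |xy| ≤ 3, |y| > 0

Valid decompositions (|xy| ≤ p, |y| ≥ 1):
  • x='', y='a', z='abb'
  • x='a', y='a', z='bb'
  • x='', y='aa', z='bb'
  • x='aa', y='b', z='b'
  • x='a', y='ab', z='b'
  • x='', y='aab', z='b'

Total count: 6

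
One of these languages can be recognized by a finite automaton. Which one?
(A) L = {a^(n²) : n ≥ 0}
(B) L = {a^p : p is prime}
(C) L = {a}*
(C) {a}*

(C) L = {a}* is regular.

This can be recognized by a finite automaton (DFA/NFA).
Regular expressions like {a}* define regular languages.

The other choices are not regular:
- {a^(n²) : n ≥ 0}: After pumping, length is no longer a perfect square
- {a^p : p is prime}: After pumping, the length becomes composite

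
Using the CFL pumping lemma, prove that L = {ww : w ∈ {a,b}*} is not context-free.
Assume for contradiction that L is context-free, and let p ≥ 1 be the pumping length given by the pumping lemma for CFLs.
Choose s = a^p b^p a^p b^p. Then s ∈ L (take w = a^p b^p) and |s| = 4p ≥ p.
By the CFL pumping lemma, s = uvxyz for some u, v, x, y, z with |vxy| ≤ p, |vy| ≥ 1, and uv^i xy^i z ∈ L for every i ≥ 0.

Write s as four blocks A₁ B₁ A₂ B₂ with A₁ = A₂ = a^p and B₁ = B₂ = b^p. Since |vxy| ≤ p, the window vxy lies inside at most two adjacent blocks. Take i = 0 and let t = uxz, so |t| = 4p − |vy| with 1 ≤ |vy| ≤ p. If |t| is odd, t ∉ L immediately, so assume |vy| is even (hence |vy| ≥ 2) and |t|/2 = 2p − |vy|/2, which satisfies p ≤ |t|/2 ≤ 2p − 1.

Case 1 (vxy inside A₁B₁): t = a^(p−j) b^(p−l) a^p b^p with j + l = |vy|. The second half of t has length < 2p, so it is a suffix of the trailing a^p b^p and ends in b; the first half is a^(p−j) b^(p−l) a^((j+l)/2), which ends in a because (j+l)/2 ≥ 1. The halves differ, so t ∉ L.

Case 2 (vxy inside B₁A₂, straddling the middle): t = a^p b^(p−j) a^(p−l) b^p with j + l = |vy|. If t = ww, then w is a prefix of t of length ≥ p, so w begins with a^p; and w is a suffix of t of length ≥ p, so w ends with b^p. That forces |w| ≥ 2p, contradicting |w| = |t|/2 ≤ 2p − 1. So t ∉ L.

Case 3 (vxy inside A₂B₂): t = a^p b^p a^(p−j) b^(p−l) with j + l = |vy|. The first half of t is a prefix of a^p b^p, so it begins with a; the second half is b^((j+l)/2) a^(p−j) b^(p−l), which begins with b. The halves differ, so t ∉ L.

In every case uv⁰xy⁰z = uxz ∉ L.

This contradicts the CFL pumping lemma, which requires uv^i xy^i z ∈ L for all i ≥ 0.
Hence L = {ww : w ∈ {a,b}*} is not context-free. ∎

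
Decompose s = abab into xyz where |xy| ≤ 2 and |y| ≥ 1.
x = '', y = 'ab', z = 'ab'

For s = abab and p = 2, one valid decomposition is:
- x = '' (length 0)
- y = 'ab' (length 2)
- z = 'ab' (length 2)

Verification:
- xyz = '' + 'ab' + 'ab' = abab ✓
- |xy| = 2 ≤ 2 ✓
- |y| = 2 > 0 ✓

All pumping lemma constraints are satisfied.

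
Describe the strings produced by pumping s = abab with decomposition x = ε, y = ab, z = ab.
{xy^i z : i ≥ 0} = {(ab)^(i+1) : i ≥ 0} = {ab, abab, ababab, ...}

With x = ε, y = ab, z = ab: Pumping 'ab' gives strings of alternating a's and b's.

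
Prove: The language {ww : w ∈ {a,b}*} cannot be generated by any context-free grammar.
Assume for contradiction that L is context-free, and let p ≥ 1 be the pumping length given by the pumping lemma for CFLs.
Choose s = a^p b^p a^p b^p. Then s ∈ L (take w = a^p b^p) and |s| = 4p ≥ p.
By the CFL pumping lemma, s = uvxyz for some u, v, x, y, z with |vxy| ≤ p, |vy| ≥ 1, and uv^i xy^i z ∈ L for every i ≥ 0.

Write s as four blocks A₁ B₁ A₂ B₂ with A₁ = A₂ = a^p and B₁ = B₂ = b^p. Since |vxy| ≤ p, the window vxy lies inside at most two adjacent blocks. Take i = 0 and let t = uxz, so |t| = 4p − |vy| with 1 ≤ |vy| ≤ p. If |t| is odd, t ∉ L immediately, so assume |vy| is even (hence |vy| ≥ 2) and |t|/2 = 2p − |vy|/2, which satisfies p ≤ |t|/2 ≤ 2p − 1.

Case 1 (vxy inside A₁B₁): t = a^(p−j) b^(p−l) a^p b^p with j + l = |vy|. The second half of t has length < 2p, so it is a suffix of the trailing a^p b^p and ends in b; the first half is a^(p−j) b^(p−l) a^((j+l)/2), which ends in a because (j+l)/2 ≥ 1. The halves differ, so t ∉ L.

Case 2 (vxy inside B₁A₂, straddling the middle): t = a^p b^(p−j) a^(p−l) b^p with j + l = |vy|. If t = ww, then w is a prefix of t of length ≥ p, so w begins with a^p; and w is a suffix of t of length ≥ p, so w ends with b^p. That forces |w| ≥ 2p, contradicting |w| = |t|/2 ≤ 2p − 1. So t ∉ L.

Case 3 (vxy inside A₂B₂): t = a^p b^p a^(p−j) b^(p−l) with j + l = |vy|. The first half of t is a prefix of a^p b^p, so it begins with a; the second half is b^((j+l)/2) a^(p−j) b^(p−l), which begins with b. The halves differ, so t ∉ L.

In every case uv⁰xy⁰z = uxz ∉ L.

This contradicts the CFL pumping lemma, which requires uv^i xy^i z ∈ L for all i ≥ 0.
Hence L = {ww : w ∈ {a,b}*} is not context-free. ∎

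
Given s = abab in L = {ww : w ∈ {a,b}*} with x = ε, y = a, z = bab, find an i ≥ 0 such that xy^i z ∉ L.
i = 2

xy²z = ε · aa · bab = aabab; aabab has odd length 5, so it cannot be written as ww and is not in L.
(Other choices also work, e.g. i = 0, 3; only i = 1 is guaranteed to stay in L since xy¹z = s.)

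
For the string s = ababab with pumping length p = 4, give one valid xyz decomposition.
x = 'a', y = 'bab', z = 'ab'

For s = ababab and p = 4, one valid decomposition is:
- x = 'a' (length 1)
- y = 'bab' (length 3)
- z = 'ab' (length 2)

Verification:
- xyz = 'a' + 'bab' + 'ab' = ababab ✓
- |xy| = 4 ≤ 4 ✓
- |y| = 3 > 0 ✓

All pumping lemma constraints are satisfied.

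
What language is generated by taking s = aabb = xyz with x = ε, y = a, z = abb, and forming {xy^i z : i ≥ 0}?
{xy^i z : i ≥ 0} = {a^(i+1) b^2 : i ≥ 0} = {abb, aabb, aaabb, ...}

With x = ε, y = a, z = abb: Starting with aabb and pumping the first 'a' (z = abb keeps the second 'a'), we get strings with i+1 a's followed by 2 b's for i = 0, 1, 2, ...; note bb is not produced because z always contributes one a.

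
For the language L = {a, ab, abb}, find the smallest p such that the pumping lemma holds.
p = 4

For a finite language L, the pumping lemma holds vacuously if p > max|s| for s ∈ L.

The longest string in L = {a, ab, abb} has length 3.
If p = 4, then no string s ∈ L has |s| ≥ p, so the condition is vacuously true.

The minimum pumping length is p = 4.

Why no smaller p works: for any p ≤ 3, the longest string s ∈ L has |s| = 3 ≥ p, so it would
have to be pumpable; but pumping up (i = 2, 3, ...) produces ever longer strings, which cannot all lie in the
finite language L. So the pumping property fails for every p ≤ 3.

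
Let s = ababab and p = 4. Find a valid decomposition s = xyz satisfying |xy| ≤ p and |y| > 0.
x = 'a', y = 'b', z = 'abab'

For s = ababab and p = 4, one valid decomposition is:
- x = 'a' (length 1)
- y = 'b' (length 1)
- z = 'abab' (length 4)

Verification:
- xyz = 'a' + 'b' + 'abab' = ababab ✓
- |xy| = 2 ≤ 4 ✓
- |y| = 1 > 0 ✓

All pumping lemma constraints are satisfied.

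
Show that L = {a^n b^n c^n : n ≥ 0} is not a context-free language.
Assume for contradiction that L is context-free, and let p ≥ 1 be the pumping length given by the pumping lemma for CFLs.
Choose s = a^p b^p c^p. Then s ∈ L and |s| = 3p ≥ p.
By the CFL pumping lemma, s = uvxyz for some u, v, x, y, z with |vxy| ≤ p, |vy| ≥ 1, and uv^i xy^i z ∈ L for every i ≥ 0.

Because |vxy| ≤ p, the window vxy cannot contain both an a and a c: any substring of s containing both must include the entire block b^p plus at least one a and one c, so it has length ≥ p + 2 > p.
Hence at least one of the letters a, c does not occur in vy at all.

Take i = 0: the string uxz is obtained from s by deleting |vy| ≥ 1 symbols, so |uxz| = 3p − |vy| < 3p.
But the letter (a or c) that does not occur in vy still occurs exactly p times in uxz. Every string of L with exactly p copies of some letter is a^p b^p c^p, of length 3p. Since |uxz| < 3p, uxz ∉ L.

This contradicts the CFL pumping lemma, which requires uv^i xy^i z ∈ L for all i ≥ 0.
Hence L = {a^n b^n c^n : n ≥ 0} is not context-free. ∎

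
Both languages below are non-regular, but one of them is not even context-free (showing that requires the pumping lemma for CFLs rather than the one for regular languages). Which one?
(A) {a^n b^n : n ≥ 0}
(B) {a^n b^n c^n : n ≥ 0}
(B) {a^n b^n c^n : n ≥ 0}

(B) {a^n b^n c^n : n ≥ 0} requires the CFL pumping lemma.

- {a^n b^n : n ≥ 0} is context-free (but not regular)
  • Can be shown non-regular with the regular pumping lemma
  • After pumping, the number of a's and b's become unequal

- {a^n b^n c^n : n ≥ 0} is NOT context-free
  • Requires the CFL pumping lemma to prove
  • Cannot maintain three equal counts simultaneously

The CFL pumping lemma is "stronger" in that it can prove non-membership
in the larger class of context-free languages.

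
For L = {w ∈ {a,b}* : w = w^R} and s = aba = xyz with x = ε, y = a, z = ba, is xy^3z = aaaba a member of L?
No

xy³z = ε · aaa · ba = aaaba.
aaaba reversed is abaaa ≠ aaaba, so it is not a palindrome and is not in L.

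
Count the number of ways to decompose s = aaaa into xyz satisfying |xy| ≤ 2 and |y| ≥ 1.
3

For s = 'aaaa' with pumping length p = 2:

Constraints: |xy| ≤ 2, |y| > 0

Valid decompositions (|xy| ≤ p, |y| ≥ 1):
  • x='', y='a', z='aaa'
  • x='a', y='a', z='aa'
  • x='', y='aa', z='aa'

Total count: 3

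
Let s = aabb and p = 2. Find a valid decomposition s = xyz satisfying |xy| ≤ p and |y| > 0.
x = '', y = 'aa', z = 'bb'

For s = aabb and p = 2, one valid decomposition is:
- x = '' (length 0)
- y = 'aa' (length 2)
- z = 'bb' (length 2)

Verification:
- xyz = '' + 'aa' + 'bb' = aabb ✓
- |xy| = 2 ≤ 2 ✓
- |y| = 2 > 0 ✓

All pumping lemma constraints are satisfied.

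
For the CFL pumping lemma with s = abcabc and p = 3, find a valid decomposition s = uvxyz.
u='ab', v='c', x='a', y='b', z='c'

For s = abcabc with pumping length p = 3:

One valid decomposition:
- u = 'ab'
- v = 'c'
- x = 'a'
- y = 'b'
- z = 'c'

Verification:
- uvxyz = 'ab' + 'c' + 'a' + 'b' + 'c' = abcabc ✓
- |vxy| = |'cab'| = 3 ≤ 3 ✓
- |vy| = |'cb'| = 2 > 0 ✓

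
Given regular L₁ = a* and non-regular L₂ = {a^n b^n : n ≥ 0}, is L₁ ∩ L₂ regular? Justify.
Yes — L₁ ∩ L₂ is regular.

A string of a* contains no b's, and the only string of {a^n b^n} with no b's is ε (n = 0). So L₁ ∩ L₂ = {ε}, a finite language, which is regular.

Note that the bare facts "L₁ regular, L₂ non-regular" do not settle the question by themselves: the closure of regular languages under ∪, ∩, complement and difference applies only when BOTH operands are regular. With a non-regular operand the result can come out regular or non-regular depending on the specific languages, so one has to work out L₁ ∩ L₂ for this particular pair, as above.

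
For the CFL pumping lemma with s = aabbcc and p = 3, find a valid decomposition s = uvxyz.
u='aa', v='b', x='b', y='c', z='c'

For s = aabbcc with pumping length p = 3:

One valid decomposition:
- u = 'aa'
- v = 'b'
- x = 'b'
- y = 'c'
- z = 'c'

Verification:
- uvxyz = 'aa' + 'b' + 'b' + 'c' + 'c' = aabbcc ✓
- |vxy| = |'bbc'| = 3 ≤ 3 ✓
- |vy| = |'bc'| = 2 > 0 ✓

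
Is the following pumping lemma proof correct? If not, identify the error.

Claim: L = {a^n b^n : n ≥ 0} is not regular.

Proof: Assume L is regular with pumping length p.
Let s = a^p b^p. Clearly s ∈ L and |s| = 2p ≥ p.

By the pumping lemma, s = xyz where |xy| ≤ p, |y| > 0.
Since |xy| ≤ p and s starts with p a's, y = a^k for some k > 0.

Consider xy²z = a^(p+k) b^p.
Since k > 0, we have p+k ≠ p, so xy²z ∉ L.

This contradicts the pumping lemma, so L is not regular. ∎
The proof is correct.

This proof is valid because:
1. The string s = a^p b^p is correctly in L
2. The decomposition analysis is correct: y must consist only of a's
3. The contradiction is valid: pumping increases a's but not b's
4. The conclusion follows logically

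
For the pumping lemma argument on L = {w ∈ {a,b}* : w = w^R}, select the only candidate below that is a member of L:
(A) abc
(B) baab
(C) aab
(B) baab

The pumping lemma is applied to a string s that lies in L, so first check membership of each option:
- (A) abc reversed is cba ≠ abc, so it is not a palindrome and is not in L ✗
- (B) baab reversed is baab, the same string, so it is a palindrome and is in L ✓
- (C) aab reversed is baa ≠ aab, so it is not a palindrome and is not in L ✗

Only (B) baab is in L, so it is the only candidate that could play the role of s.
(In a complete proof one picks s in terms of the pumping length p so that |s| ≥ p is guaranteed; a fixed string like baab illustrates the shape of such an s.)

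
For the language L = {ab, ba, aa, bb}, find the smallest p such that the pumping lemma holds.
p = 3

For a finite language L, the pumping lemma holds vacuously if p > max|s| for s ∈ L.

The longest string in L = {ab, ba, aa, bb} has length 2.
If p = 3, then no string s ∈ L has |s| ≥ p, so the condition is vacuously true.

The minimum pumping length is p = 3.

Why no smaller p works: for any p ≤ 2, the longest string s ∈ L has |s| = 2 ≥ p, so it would
have to be pumpable; but pumping up (i = 2, 3, ...) produces ever longer strings, which cannot all lie in the
finite language L. So the pumping property fails for every p ≤ 2.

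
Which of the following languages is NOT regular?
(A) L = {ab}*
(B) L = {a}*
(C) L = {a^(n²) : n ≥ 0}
(C) {a^(n²) : n ≥ 0}

(C) L = {a^(n²) : n ≥ 0} is NOT regular.

The pumping lemma can be used to prove this:
After pumping, length is no longer a perfect square

The other languages are regular because they can be recognized by finite automata.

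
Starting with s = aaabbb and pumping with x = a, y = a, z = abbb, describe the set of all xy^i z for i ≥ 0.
{xy^i z : i ≥ 0} = {a^(2+i) b^3 : i ≥ 0} = {aabbb, aaabbb, aaaabbb, ...}

With x = a, y = a, z = abbb: Starting with aaabbb and pumping the second 'a', we get strings with 2+i a's followed by 3 b's for i = 0, 1, 2, ...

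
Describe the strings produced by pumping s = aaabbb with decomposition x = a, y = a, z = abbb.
{xy^i z : i ≥ 0} = {a^(2+i) b^3 : i ≥ 0} = {aabbb, aaabbb, aaaabbb, ...}

With x = a, y = a, z = abbb: Starting with aaabbb and pumping the second 'a', we get strings with 2+i a's followed by 3 b's for i = 0, 1, 2, ...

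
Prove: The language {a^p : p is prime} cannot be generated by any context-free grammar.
Assume for contradiction that L is context-free, and let p ≥ 1 be the pumping length given by the pumping lemma for CFLs.
Choose a prime q with q ≥ p and let s = a^q. Then s ∈ L and |s| = q ≥ p.
By the CFL pumping lemma, s = uvxyz for some u, v, x, y, z with |vxy| ≤ p, |vy| ≥ 1, and uv^i xy^i z ∈ L for every i ≥ 0.
All symbols are a's, so only lengths matter: let k = |vy|, with 1 ≤ k ≤ p. Then |uv^i xy^i z| = q + (i − 1)k.

Take i = q + 1: the length is q + qk = q(k + 1).
Both factors satisfy q ≥ 2 and k + 1 ≥ 2, so q(k + 1) is composite and uv^(q+1) xy^(q+1) z ∉ L.

This contradicts the CFL pumping lemma, which requires uv^i xy^i z ∈ L for all i ≥ 0.
Hence L = {a^p : p is prime} is not context-free. ∎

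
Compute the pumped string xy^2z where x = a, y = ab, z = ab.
aababab

Given x = 'a', y = 'ab', z = 'ab' and i = 2:

xy^2z = x + y·y·...·y (2 times) + z
       = 'a' + 'ab'^2 + 'ab'
       = 'a' + 'abab' + 'ab'
       = 'aababab'

The pumped string is 'aababab' with length 7.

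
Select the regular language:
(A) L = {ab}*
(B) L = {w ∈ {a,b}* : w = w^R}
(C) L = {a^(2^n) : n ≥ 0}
(A) {ab}*

(A) L = {ab}* is regular.

This can be recognized by a finite automaton (DFA/NFA).
Regular expressions like {ab}* define regular languages.

The other choices are not regular:
- {w ∈ {a,b}* : w = w^R}: After pumping, the string is no longer symmetric
- {a^(2^n) : n ≥ 0}: After pumping, length is no longer a power of 2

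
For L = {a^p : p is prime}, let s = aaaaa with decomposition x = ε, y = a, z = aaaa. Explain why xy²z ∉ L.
xy²z = aaaaaa ∉ L

Pumping with i = 2 replaces y = a by y² = aa:
- Original: s = xyz = aaaaa; aaaaa has length 5, which is prime, so it is in L
- Pumped: xy²z = ε · aa · aaaa = aaaaaa
- aaaaaa has length 6 = 2 × 3, which is not prime, so it is not in L

The pumping lemma would require xy²z ∈ L, so this decomposition yields a contradiction.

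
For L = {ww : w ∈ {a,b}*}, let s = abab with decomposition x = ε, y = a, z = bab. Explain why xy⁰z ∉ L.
xy⁰z = bab ∉ L

Pumping with i = 0 replaces y = a by y⁰ = ε:
- Original: s = xyz = abab; abab splits into halves ab · ab, which are equal, so it is in L (w = ab)
- Pumped: xy⁰z = ε · ε · bab = bab
- bab has odd length 3, so it cannot be written as ww and is not in L

The pumping lemma would require xy⁰z ∈ L, so this decomposition yields a contradiction.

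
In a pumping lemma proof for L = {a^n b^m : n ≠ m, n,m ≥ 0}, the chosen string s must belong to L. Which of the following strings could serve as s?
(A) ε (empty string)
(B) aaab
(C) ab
(B) aaab

The pumping lemma is applied to a string s that lies in L, so first check membership of each option:
- (A) ε = a^0 b^0 has n = m = 0, so it is not in L ✗
- (B) aaab = a^3 b^1 with 3 ≠ 1, so it is in L ✓
- (C) ab = a^1 b^1 has n = m = 1, so it is not in L ✗

Only (B) aaab is in L, so it is the only candidate that could play the role of s.
(In a complete proof one picks s in terms of the pumping length p so that |s| ≥ p is guaranteed; a fixed string like aaab illustrates the shape of such an s.)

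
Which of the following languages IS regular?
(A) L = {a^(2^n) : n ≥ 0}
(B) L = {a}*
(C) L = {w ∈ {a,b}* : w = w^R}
(B) {a}*

(B) L = {a}* is regular.

This can be recognized by a finite automaton (DFA/NFA).
Regular expressions like {a}* define regular languages.

The other choices are not regular:
- {w ∈ {a,b}* : w = w^R}: After pumping, the string is no longer symmetric
- {a^(2^n) : n ≥ 0}: After pumping, length is no longer a power of 2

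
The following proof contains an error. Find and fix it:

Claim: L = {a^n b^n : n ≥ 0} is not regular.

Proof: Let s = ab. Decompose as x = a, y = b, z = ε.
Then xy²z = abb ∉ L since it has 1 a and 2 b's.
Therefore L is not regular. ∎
Error: The string s = ab might be shorter than the pumping length p.

Correction: Choose s = a^p b^p to ensure |s| ≥ p. Also, the decomposition is wrong: with |xy| ≤ p, y cannot include b's when s starts with p a's.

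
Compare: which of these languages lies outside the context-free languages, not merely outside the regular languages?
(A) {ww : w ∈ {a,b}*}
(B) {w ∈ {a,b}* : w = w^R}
(A) {ww : w ∈ {a,b}*}

(A) {ww : w ∈ {a,b}*} requires the CFL pumping lemma.

- {w ∈ {a,b}* : w = w^R} is context-free (but not regular)
  • Can be shown non-regular with the regular pumping lemma
  • After pumping, the string is no longer symmetric

- {ww : w ∈ {a,b}*} is NOT context-free
  • Requires the CFL pumping lemma to prove
  • Cannot verify equality of two arbitrary substrings

The CFL pumping lemma is "stronger" in that it can prove non-membership
in the larger class of context-free languages.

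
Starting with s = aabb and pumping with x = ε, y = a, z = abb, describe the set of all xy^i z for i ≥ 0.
{xy^i z : i ≥ 0} = {a^(i+1) b^2 : i ≥ 0} = {abb, aabb, aaabb, ...}

With x = ε, y = a, z = abb: Starting with aabb and pumping the first 'a' (z = abb keeps the second 'a'), we get strings with i+1 a's followed by 2 b's for i = 0, 1, 2, ...; note bb is not produced because z always contributes one a.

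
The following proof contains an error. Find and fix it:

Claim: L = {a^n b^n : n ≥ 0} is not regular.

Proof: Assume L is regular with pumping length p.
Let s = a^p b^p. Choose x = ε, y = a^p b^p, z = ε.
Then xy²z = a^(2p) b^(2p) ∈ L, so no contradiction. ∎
Error: The decomposition violates |xy| ≤ p. With y = a^p b^p, |xy| = |y| = 2p > p. (The proof also miscomputes xy²z, which would be a^p b^p a^p b^p rather than a^(2p) b^(2p), and it wrongly treats one harmless decomposition as settling the matter — the prover does not get to choose the decomposition.)

Correction: The pumping lemma requires |xy| ≤ p, and the argument must handle every decomposition satisfying |xy| ≤ p, |y| ≥ 1. Since s starts with p a's, any such y consists only of a's, say y = a^k with k ≥ 1. Then xy²z = a^(p+k) b^p has unequal numbers of a's and b's, so xy²z ∉ L — the required contradiction.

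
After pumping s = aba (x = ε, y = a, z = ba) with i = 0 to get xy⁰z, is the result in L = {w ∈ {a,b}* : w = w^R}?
No

xy⁰z = ε · ε · ba = ba.
ba reversed is ab ≠ ba, so it is not a palindrome and is not in L.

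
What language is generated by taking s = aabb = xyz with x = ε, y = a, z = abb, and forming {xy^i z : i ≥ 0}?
{xy^i z : i ≥ 0} = {a^(i+1) b^2 : i ≥ 0} = {abb, aabb, aaabb, ...}

With x = ε, y = a, z = abb: Starting with aabb and pumping the first 'a' (z = abb keeps the second 'a'), we get strings with i+1 a's followed by 2 b's for i = 0, 1, 2, ...; note bb is not produced because z always contributes one a.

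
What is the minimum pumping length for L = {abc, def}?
p = 4

For a finite language L, the pumping lemma holds vacuously if p > max|s| for s ∈ L.

The longest string in L = {abc, def} has length 3.
If p = 4, then no string s ∈ L has |s| ≥ p, so the condition is vacuously true.

The minimum pumping length is p = 4.

Why no smaller p works: for any p ≤ 3, the longest string s ∈ L has |s| = 3 ≥ p, so it would
have to be pumpable; but pumping up (i = 2, 3, ...) produces ever longer strings, which cannot all lie in the
finite language L. So the pumping property fails for every p ≤ 3.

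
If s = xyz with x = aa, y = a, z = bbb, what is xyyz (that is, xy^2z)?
aaaabbb

Given x = 'aa', y = 'a', z = 'bbb' and i = 2:

xy^2z = x + y·y·...·y (2 times) + z
       = 'aa' + 'a'^2 + 'bbb'
       = 'aa' + 'aa' + 'bbb'
       = 'aaaabbb'

The pumped string is 'aaaabbb' with length 7.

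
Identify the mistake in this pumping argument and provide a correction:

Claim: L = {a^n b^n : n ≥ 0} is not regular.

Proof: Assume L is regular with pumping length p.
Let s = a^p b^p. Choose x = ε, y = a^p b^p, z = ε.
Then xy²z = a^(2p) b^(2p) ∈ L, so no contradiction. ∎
Error: The decomposition violates |xy| ≤ p. With y = a^p b^p, |xy| = |y| = 2p > p. (The proof also miscomputes xy²z, which would be a^p b^p a^p b^p rather than a^(2p) b^(2p), and it wrongly treats one harmless decomposition as settling the matter — the prover does not get to choose the decomposition.)

Correction: The pumping lemma requires |xy| ≤ p, and the argument must handle every decomposition satisfying |xy| ≤ p, |y| ≥ 1. Since s starts with p a's, any such y consists only of a's, say y = a^k with k ≥ 1. Then xy²z = a^(p+k) b^p has unequal numbers of a's and b's, so xy²z ∉ L — the required contradiction.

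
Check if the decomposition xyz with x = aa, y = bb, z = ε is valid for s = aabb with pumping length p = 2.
Violated: |xy| ≤ p

The decomposition x = aa, y = bb, z = ε for s = aabb with p = 2
violates the constraint: |xy| ≤ p

|xy| = |aabb| = 4 > 2 = p. The decomposition puts too many characters in xy.

Pumping lemma constraints:
1. xyz = s (decomposition is valid)
2. |xy| ≤ p
3. |y| > 0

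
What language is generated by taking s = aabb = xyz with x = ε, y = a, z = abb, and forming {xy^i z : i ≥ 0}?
{xy^i z : i ≥ 0} = {a^(i+1) b^2 : i ≥ 0} = {abb, aabb, aaabb, ...}

With x = ε, y = a, z = abb: Starting with aabb and pumping the first 'a' (z = abb keeps the second 'a'), we get strings with i+1 a's followed by 2 b's for i = 0, 1, 2, ...; note bb is not produced because z always contributes one a.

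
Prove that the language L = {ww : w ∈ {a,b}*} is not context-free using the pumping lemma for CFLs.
Assume for contradiction that L is context-free, and let p ≥ 1 be the pumping length given by the pumping lemma for CFLs.
Choose s = a^p b^p a^p b^p. Then s ∈ L (take w = a^p b^p) and |s| = 4p ≥ p.
By the CFL pumping lemma, s = uvxyz for some u, v, x, y, z with |vxy| ≤ p, |vy| ≥ 1, and uv^i xy^i z ∈ L for every i ≥ 0.

Write s as four blocks A₁ B₁ A₂ B₂ with A₁ = A₂ = a^p and B₁ = B₂ = b^p. Since |vxy| ≤ p, the window vxy lies inside at most two adjacent blocks. Take i = 0 and let t = uxz, so |t| = 4p − |vy| with 1 ≤ |vy| ≤ p. If |t| is odd, t ∉ L immediately, so assume |vy| is even (hence |vy| ≥ 2) and |t|/2 = 2p − |vy|/2, which satisfies p ≤ |t|/2 ≤ 2p − 1.

Case 1 (vxy inside A₁B₁): t = a^(p−j) b^(p−l) a^p b^p with j + l = |vy|. The second half of t has length < 2p, so it is a suffix of the trailing a^p b^p and ends in b; the first half is a^(p−j) b^(p−l) a^((j+l)/2), which ends in a because (j+l)/2 ≥ 1. The halves differ, so t ∉ L.

Case 2 (vxy inside B₁A₂, straddling the middle): t = a^p b^(p−j) a^(p−l) b^p with j + l = |vy|. If t = ww, then w is a prefix of t of length ≥ p, so w begins with a^p; and w is a suffix of t of length ≥ p, so w ends with b^p. That forces |w| ≥ 2p, contradicting |w| = |t|/2 ≤ 2p − 1. So t ∉ L.

Case 3 (vxy inside A₂B₂): t = a^p b^p a^(p−j) b^(p−l) with j + l = |vy|. The first half of t is a prefix of a^p b^p, so it begins with a; the second half is b^((j+l)/2) a^(p−j) b^(p−l), which begins with b. The halves differ, so t ∉ L.

In every case uv⁰xy⁰z = uxz ∉ L.

This contradicts the CFL pumping lemma, which requires uv^i xy^i z ∈ L for all i ≥ 0.
Hence L = {ww : w ∈ {a,b}*} is not context-free. ∎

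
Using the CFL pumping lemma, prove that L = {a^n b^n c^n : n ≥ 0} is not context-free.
Assume for contradiction that L is context-free, and let p ≥ 1 be the pumping length given by the pumping lemma for CFLs.
Choose s = a^p b^p c^p. Then s ∈ L and |s| = 3p ≥ p.
By the CFL pumping lemma, s = uvxyz for some u, v, x, y, z with |vxy| ≤ p, |vy| ≥ 1, and uv^i xy^i z ∈ L for every i ≥ 0.

Because |vxy| ≤ p, the window vxy cannot contain both an a and a c: any substring of s containing both must include the entire block b^p plus at least one a and one c, so it has length ≥ p + 2 > p.
Hence at least one of the letters a, c does not occur in vy at all.

Take i = 0: the string uxz is obtained from s by deleting |vy| ≥ 1 symbols, so |uxz| = 3p − |vy| < 3p.
But the letter (a or c) that does not occur in vy still occurs exactly p times in uxz. Every string of L with exactly p copies of some letter is a^p b^p c^p, of length 3p. Since |uxz| < 3p, uxz ∉ L.

This contradicts the CFL pumping lemma, which requires uv^i xy^i z ∈ L for all i ≥ 0.
Hence L = {a^n b^n c^n : n ≥ 0} is not context-free. ∎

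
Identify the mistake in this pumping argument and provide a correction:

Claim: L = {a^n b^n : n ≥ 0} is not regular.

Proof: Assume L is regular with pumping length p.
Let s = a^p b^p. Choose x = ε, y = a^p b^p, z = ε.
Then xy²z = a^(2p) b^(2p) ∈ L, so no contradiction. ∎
Error: The decomposition violates |xy| ≤ p. With y = a^p b^p, |xy| = |y| = 2p > p. (The proof also miscomputes xy²z, which would be a^p b^p a^p b^p rather than a^(2p) b^(2p), and it wrongly treats one harmless decomposition as settling the matter — the prover does not get to choose the decomposition.)

Correction: The pumping lemma requires |xy| ≤ p, and the argument must handle every decomposition satisfying |xy| ≤ p, |y| ≥ 1. Since s starts with p a's, any such y consists only of a's, say y = a^k with k ≥ 1. Then xy²z = a^(p+k) b^p has unequal numbers of a's and b's, so xy²z ∉ L — the required contradiction.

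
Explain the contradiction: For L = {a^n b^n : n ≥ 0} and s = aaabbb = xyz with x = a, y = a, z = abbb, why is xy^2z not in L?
xy²z = aaaabbb ∉ L

Pumping with i = 2 replaces y = a by y² = aa:
- Original: s = xyz = aaabbb; aaabbb = a^3 b^3 has equal counts (3 = 3), so it is in L
- Pumped: xy²z = a · aa · abbb = aaaabbb
- aaaabbb has 4 a's and 3 b's; 4 ≠ 3, so it is not in L

The pumping lemma would require xy²z ∈ L, so this decomposition yields a contradiction.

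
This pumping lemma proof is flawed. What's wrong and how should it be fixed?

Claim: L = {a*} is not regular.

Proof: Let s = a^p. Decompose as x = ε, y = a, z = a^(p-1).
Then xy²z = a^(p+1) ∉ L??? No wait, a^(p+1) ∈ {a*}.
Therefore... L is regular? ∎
Error: The proof attempts to show a*  is not regular, but a* IS regular!

Correction: a* is a regular language (recognized by a simple DFA with one accepting state and self-loop on 'a'). The pumping lemma can only prove non-regularity, not regularity. For regular languages, pumping always works.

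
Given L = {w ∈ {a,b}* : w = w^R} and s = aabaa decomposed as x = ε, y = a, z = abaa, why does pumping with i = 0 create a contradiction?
xy⁰z = abaa ∉ L

Pumping with i = 0 replaces y = a by y⁰ = ε:
- Original: s = xyz = aabaa; aabaa reversed is aabaa, the same string, so it is a palindrome and is in L
- Pumped: xy⁰z = ε · ε · abaa = abaa
- abaa reversed is aaba ≠ abaa, so it is not a palindrome and is not in L

The pumping lemma would require xy⁰z ∈ L, so this decomposition yields a contradiction.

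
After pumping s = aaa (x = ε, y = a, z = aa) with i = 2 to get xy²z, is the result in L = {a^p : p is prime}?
No

xy²z = ε · aa · aa = aaaa.
aaaa has length 4 = 2 × 2, which is not prime, so it is not in L.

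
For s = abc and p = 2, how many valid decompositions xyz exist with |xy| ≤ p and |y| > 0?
3

For s = 'abc' with pumping length p = 2:

Constraints: |xy| ≤ 2, |y| > 0

Valid decompositions (|xy| ≤ p, |y| ≥ 1):
  • x='', y='a', z='bc'
  • x='a', y='b', z='c'
  • x='', y='ab', z='c'

Total count: 3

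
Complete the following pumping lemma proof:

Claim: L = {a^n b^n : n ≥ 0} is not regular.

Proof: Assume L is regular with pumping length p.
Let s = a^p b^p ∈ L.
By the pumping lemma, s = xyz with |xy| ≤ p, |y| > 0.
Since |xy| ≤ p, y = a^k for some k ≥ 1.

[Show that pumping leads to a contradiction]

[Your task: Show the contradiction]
Consider xy²z = a^(p+k) b^p.

Since k ≥ 1, we have p + k > p.
So xy²z has more a's than b's: (p+k) a's vs p b's.
This means xy²z ∉ L because a^n b^n requires equal counts.

This contradicts the pumping lemma which states xy²z ∈ L.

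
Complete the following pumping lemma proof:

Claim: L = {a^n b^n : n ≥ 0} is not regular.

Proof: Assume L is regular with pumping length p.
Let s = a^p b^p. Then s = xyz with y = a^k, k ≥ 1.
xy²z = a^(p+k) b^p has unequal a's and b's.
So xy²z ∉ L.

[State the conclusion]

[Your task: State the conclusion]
This contradicts the pumping lemma for regular languages,
which guarantees xy^i z ∈ L for all i ≥ 0.

Since our assumption that L is regular leads to a contradiction,
we conclude that L = {a^n b^n : n ≥ 0} is NOT regular. ∎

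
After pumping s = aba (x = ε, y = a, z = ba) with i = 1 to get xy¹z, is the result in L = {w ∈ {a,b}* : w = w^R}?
Yes

xy¹z = ε · a · ba = aba.
aba reversed is aba, the same string, so it is a palindrome and is in L.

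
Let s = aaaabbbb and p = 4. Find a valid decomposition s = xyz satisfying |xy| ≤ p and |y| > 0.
x = 'aaa', y = 'a', z = 'bbbb'

For s = aaaabbbb and p = 4, one valid decomposition is:
- x = 'aaa' (length 3)
- y = 'a' (length 1)
- z = 'bbbb' (length 4)

Verification:
- xyz = 'aaa' + 'a' + 'bbbb' = aaaabbbb ✓
- |xy| = 4 ≤ 4 ✓
- |y| = 1 > 0 ✓

All pumping lemma constraints are satisfied.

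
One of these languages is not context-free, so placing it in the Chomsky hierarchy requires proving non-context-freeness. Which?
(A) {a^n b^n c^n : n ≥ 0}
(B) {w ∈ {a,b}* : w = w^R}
(A) {a^n b^n c^n : n ≥ 0}

(A) {a^n b^n c^n : n ≥ 0} requires the CFL pumping lemma.

- {w ∈ {a,b}* : w = w^R} is context-free (but not regular)
  • Can be shown non-regular with the regular pumping lemma
  • After pumping, the string is no longer symmetric

- {a^n b^n c^n : n ≥ 0} is NOT context-free
  • Requires the CFL pumping lemma to prove
  • Cannot maintain three equal counts simultaneously

The CFL pumping lemma is "stronger" in that it can prove non-membership
in the larger class of context-free languages.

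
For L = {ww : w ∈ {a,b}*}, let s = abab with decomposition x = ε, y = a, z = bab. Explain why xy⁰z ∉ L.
xy⁰z = bab ∉ L

Pumping with i = 0 replaces y = a by y⁰ = ε:
- Original: s = xyz = abab; abab splits into halves ab · ab, which are equal, so it is in L (w = ab)
- Pumped: xy⁰z = ε · ε · bab = bab
- bab has odd length 3, so it cannot be written as ww and is not in L

The pumping lemma would require xy⁰z ∈ L, so this decomposition yields a contradiction.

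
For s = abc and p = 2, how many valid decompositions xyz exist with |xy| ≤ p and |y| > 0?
3

For s = 'abc' with pumping length p = 2:

Constraints: |xy| ≤ 2, |y| > 0

Valid decompositions (|xy| ≤ p, |y| ≥ 1):
  • x='', y='a', z='bc'
  • x='a', y='b', z='c'
  • x='', y='ab', z='c'

Total count: 3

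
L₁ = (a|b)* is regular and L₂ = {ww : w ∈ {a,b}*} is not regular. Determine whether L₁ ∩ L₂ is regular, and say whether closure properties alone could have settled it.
No — L₁ ∩ L₂ is not regular.

(a|b)* is all strings over {a,b}, so L₁ ∩ L₂ = {ww : w ∈ {a,b}*} = L₂ itself, which is not regular (pump s = a^p b a^p b).

Note that the bare facts "L₁ regular, L₂ non-regular" do not settle the question by themselves: the closure of regular languages under ∪, ∩, complement and difference applies only when BOTH operands are regular. With a non-regular operand the result can come out regular or non-regular depending on the specific languages, so one has to work out L₁ ∩ L₂ for this particular pair, as above.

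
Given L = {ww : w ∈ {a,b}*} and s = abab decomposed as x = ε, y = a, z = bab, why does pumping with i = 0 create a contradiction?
xy⁰z = bab ∉ L

Pumping with i = 0 replaces y = a by y⁰ = ε:
- Original: s = xyz = abab; abab splits into halves ab · ab, which are equal, so it is in L (w = ab)
- Pumped: xy⁰z = ε · ε · bab = bab
- bab has odd length 3, so it cannot be written as ww and is not in L

The pumping lemma would require xy⁰z ∈ L, so this decomposition yields a contradiction.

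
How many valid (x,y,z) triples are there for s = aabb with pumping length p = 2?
3

For s = 'aabb' with pumping length p = 2:

Constraints: |xy| ≤ 2, |y| > 0

Valid decompositions (|xy| ≤ p, |y| ≥ 1):
  • x='', y='a', z='abb'
  • x='a', y='a', z='bb'
  • x='', y='aa', z='bb'

Total count: 3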